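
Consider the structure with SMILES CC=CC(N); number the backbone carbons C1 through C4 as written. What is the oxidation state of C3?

C3 has a double bond to C (2×0 = 0), one bond to C (0), one bond to H (-1).
Oxidation state = 0 + 0 − 1 = -1.

-1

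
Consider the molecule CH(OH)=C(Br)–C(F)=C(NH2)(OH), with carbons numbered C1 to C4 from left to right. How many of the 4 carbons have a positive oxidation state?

Bonds to more-electronegative neighbours contribute +1 each, bonds to H or metals contribute −1 each, and C–C bonds contribute 0. Tallying each carbon:
C1: 2C, 1H, 1O → 0 − 1 + 1 = 0
C2: 3C, 1Br → 0 + 1 = +1
C3: 3C, 1F → 0 + 1 = +1
C4: 2C, 1O, 1N → 0 + 1 + 1 = +2
3 carbons (C2, C3, C4) meet the condition.

3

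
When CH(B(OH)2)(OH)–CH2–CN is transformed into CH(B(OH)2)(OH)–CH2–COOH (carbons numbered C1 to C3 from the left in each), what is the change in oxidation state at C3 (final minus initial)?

Before: C3 has 1 bond to C, 3 bonds to N → oxidation state +3.
After: C3 has 1 bond to C, 3 bonds to O → oxidation state +3.
Δ = +3 − (+3) = 0, so no net redox change at C3.

0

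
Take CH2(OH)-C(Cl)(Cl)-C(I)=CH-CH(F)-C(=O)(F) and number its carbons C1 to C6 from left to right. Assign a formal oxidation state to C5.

0

C5 has one bond to C (0), one bond to C (0), one bond to H (-1), one bond to F (+1).
Oxidation state = 0 + 0 − 1 + 1 = 0.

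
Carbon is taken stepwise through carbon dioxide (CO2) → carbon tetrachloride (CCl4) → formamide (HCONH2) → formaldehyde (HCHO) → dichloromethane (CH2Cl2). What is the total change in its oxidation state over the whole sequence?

-4

Carbon oxidation states along the series — carbon dioxide: +4, carbon tetrachloride: +4, formamide: +2, formaldehyde: 0, dichloromethane: 0.
Net change = 0 − (+4) = -4.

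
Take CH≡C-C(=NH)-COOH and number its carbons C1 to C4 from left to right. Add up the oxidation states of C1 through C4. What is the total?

Count +1 for every bond to an atom more electronegative than carbon and −1 for every bond to one less electronegative; C–C bonds are 0. Tallying each carbon:
C1: 3C, 1H → 0 − 1 = -1
C2: 4C → 0 = 0
C3: 2C, 2N → 0 + 2 = +2
C4: 1C, 3O → 0 + 3 = +3
Sum = -1 + 0 + 2 + 3 = +4.

+4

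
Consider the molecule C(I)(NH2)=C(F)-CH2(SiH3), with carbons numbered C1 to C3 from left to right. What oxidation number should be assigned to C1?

+2

Each bond to a more electronegative atom (O, N, halogen) counts +1, each bond to a less electronegative atom (H, metal, B, Si) counts −1, and each C–C bond counts 0.
C1 has a double bond to C (2×0 = 0), one bond to I (+1), one bond to N (+1).
Oxidation state = 0 + 1 + 1 = +2.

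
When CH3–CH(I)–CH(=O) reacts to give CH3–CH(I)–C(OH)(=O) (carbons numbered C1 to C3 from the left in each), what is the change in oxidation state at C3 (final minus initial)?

+2

Before: C3 has 1 bond to C, 1 bond to H, 2 bonds to O → oxidation state +1.
After: C3 has 1 bond to C, 3 bonds to O → oxidation state +3.
Δ = +3 − (+1) = +2, so this is an oxidation at C3.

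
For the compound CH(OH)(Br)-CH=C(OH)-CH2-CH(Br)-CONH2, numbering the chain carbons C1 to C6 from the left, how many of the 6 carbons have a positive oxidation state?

Tallying each carbon's bonds:
C1: 1C, 1H, 1O, 1Br → 0 − 1 + 1 + 1 = +1
C2: 3C, 1H → 0 − 1 = -1
C3: 3C, 1O → 0 + 1 = +1
C4: 2C, 2H → 0 − 2 = -2
C5: 2C, 1H, 1Br → 0 − 1 + 1 = 0
C6: 1C, 2O, 1N → 0 + 2 + 1 = +3
3 carbons (C1, C3, C6) meet the condition.

3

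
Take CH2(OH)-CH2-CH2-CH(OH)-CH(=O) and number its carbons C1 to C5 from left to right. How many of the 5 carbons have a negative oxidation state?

Each bond to a more electronegative atom (O, N, halogen) counts +1, each bond to a less electronegative atom (H, metal, B, Si) counts −1, and each C–C bond counts 0. Tallying each carbon:
C1: 1C, 2H, 1O → 0 − 2 + 1 = -1
C2: 2C, 2H → 0 − 2 = -2
C3: 2C, 2H → 0 − 2 = -2
C4: 2C, 1H, 1O → 0 − 1 + 1 = 0
C5: 1C, 1H, 2O → 0 − 1 + 2 = +1
3 carbons (C1, C2, C3) meet the condition.

3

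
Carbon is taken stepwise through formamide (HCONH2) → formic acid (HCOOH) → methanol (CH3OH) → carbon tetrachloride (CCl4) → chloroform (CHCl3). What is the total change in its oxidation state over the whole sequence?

Carbon oxidation states along the series — formamide: +2, formic acid: +2, methanol: -2, carbon tetrachloride: +4, chloroform: +2.
Net change = +2 − (+2) = 0.

0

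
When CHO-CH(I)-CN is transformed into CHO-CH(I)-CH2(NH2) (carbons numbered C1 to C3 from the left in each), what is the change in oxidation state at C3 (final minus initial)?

-4

Before: C3 has 1 bond to C, 3 bonds to N → oxidation state +3.
After: C3 has 1 bond to C, 2 bonds to H, 1 bond to N → oxidation state -1.
Δ = -1 − (+3) = -4, so this is a reduction at C3.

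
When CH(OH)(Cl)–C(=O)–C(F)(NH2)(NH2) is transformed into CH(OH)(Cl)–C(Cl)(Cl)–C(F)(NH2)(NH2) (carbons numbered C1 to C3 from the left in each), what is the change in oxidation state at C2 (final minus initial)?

Before: C2 has 2 bonds to C, 2 bonds to O → oxidation state +2.
After: C2 has 2 bonds to C, 2 bonds to Cl → oxidation state +2.
Δ = +2 − (+2) = 0, so no net redox change at C2.

0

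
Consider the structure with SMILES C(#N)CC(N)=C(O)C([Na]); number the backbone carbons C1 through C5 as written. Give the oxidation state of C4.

+1

C4 has a double bond to C (2×0 = 0), one bond to C (0), one bond to O (+1).
Oxidation state = 0 + 0 + 1 = +1.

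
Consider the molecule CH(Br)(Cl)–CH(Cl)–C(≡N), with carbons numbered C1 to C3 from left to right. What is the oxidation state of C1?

+1

Each bond to a more electronegative atom (O, N, halogen) counts +1, each bond to a less electronegative atom (H, metal, B, Si) counts −1, and each C–C bond counts 0.
C1 has one bond to C (0), one bond to Br (+1), one bond to H (-1), one bond to Cl (+1).
Oxidation state = 0 + 1 − 1 + 1 = +1.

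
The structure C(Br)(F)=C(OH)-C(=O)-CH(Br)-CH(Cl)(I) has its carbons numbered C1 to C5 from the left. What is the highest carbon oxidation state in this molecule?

+2

Tallying each carbon's bonds:
C1: 2C, 1F, 1Br → 0 + 1 + 1 = +2
C2: 3C, 1O → 0 + 1 = +1
C3: 2C, 2O → 0 + 2 = +2
C4: 2C, 1H, 1Br → 0 − 1 + 1 = 0
C5: 1C, 1H, 1Cl, 1I → 0 − 1 + 1 + 1 = +1
The highest value is +2.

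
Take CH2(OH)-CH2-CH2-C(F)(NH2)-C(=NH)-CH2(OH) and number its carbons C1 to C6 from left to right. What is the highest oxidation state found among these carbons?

Each bond to a more electronegative atom (O, N, halogen) counts +1, each bond to a less electronegative atom (H, metal, B, Si) counts −1, and each C–C bond counts 0. Tallying each carbon:
C1: 1C, 2H, 1O → 0 − 2 + 1 = -1
C2: 2C, 2H → 0 − 2 = -2
C3: 2C, 2H → 0 − 2 = -2
C4: 2C, 1N, 1F → 0 + 1 + 1 = +2
C5: 2C, 2N → 0 + 2 = +2
C6: 1C, 2H, 1O → 0 − 2 + 1 = -1
The highest value is +2.

+2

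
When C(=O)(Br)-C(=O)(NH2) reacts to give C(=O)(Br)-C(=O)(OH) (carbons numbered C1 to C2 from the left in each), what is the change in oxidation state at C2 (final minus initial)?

Before: C2 has 1 bond to C, 2 bonds to O, 1 bond to N → oxidation state +3.
After: C2 has 1 bond to C, 3 bonds to O → oxidation state +3.
Δ = +3 − (+3) = 0, so no net redox change at C2.

0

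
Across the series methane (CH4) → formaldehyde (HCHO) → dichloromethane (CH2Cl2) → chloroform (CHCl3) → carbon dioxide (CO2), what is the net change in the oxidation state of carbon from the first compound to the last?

Carbon oxidation states along the series — methane: -4, formaldehyde: 0, dichloromethane: 0, chloroform: +2, carbon dioxide: +4.
Net change = +4 − (-4) = +8.

+8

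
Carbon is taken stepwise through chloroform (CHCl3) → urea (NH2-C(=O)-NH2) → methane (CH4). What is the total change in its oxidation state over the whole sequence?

-6

Carbon oxidation states along the series — chloroform: +2, urea: +4, methane: -4.
Net change = -4 − (+2) = -6.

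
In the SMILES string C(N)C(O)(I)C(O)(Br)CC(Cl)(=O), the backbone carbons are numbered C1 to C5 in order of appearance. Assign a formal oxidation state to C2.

Assign +1 per bond to O/N/halogen, −1 per bond to H or an electropositive element, and 0 per bond to carbon.
C2 has one bond to C (0), one bond to C (0), one bond to O (+1), one bond to I (+1).
Oxidation state = 0 + 0 + 1 + 1 = +2.

+2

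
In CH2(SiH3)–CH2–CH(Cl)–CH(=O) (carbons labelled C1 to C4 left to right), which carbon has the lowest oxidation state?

Tallying each carbon's bonds:
C1: 1C, 2H, 1Si → 0 − 2 − 1 = -3
C2: 2C, 2H → 0 − 2 = -2
C3: 2C, 1H, 1Cl → 0 − 1 + 1 = 0
C4: 1C, 1H, 2O → 0 − 1 + 2 = +1
The most reduced carbon is C1 at -3.

C1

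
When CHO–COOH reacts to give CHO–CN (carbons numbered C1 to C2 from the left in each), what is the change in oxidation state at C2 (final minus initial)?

Before: C2 has 1 bond to C, 3 bonds to O → oxidation state +3.
After: C2 has 1 bond to C, 3 bonds to N → oxidation state +3.
Δ = +3 − (+3) = 0, so no net redox change at C2.

0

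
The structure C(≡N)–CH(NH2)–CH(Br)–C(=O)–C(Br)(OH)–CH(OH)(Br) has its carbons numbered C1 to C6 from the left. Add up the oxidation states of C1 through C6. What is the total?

+8

Tallying each carbon's bonds:
C1: 1C, 3N → 0 + 3 = +3
C2: 2C, 1H, 1N → 0 − 1 + 1 = 0
C3: 2C, 1H, 1Br → 0 − 1 + 1 = 0
C4: 2C, 2O → 0 + 2 = +2
C5: 2C, 1O, 1Br → 0 + 1 + 1 = +2
C6: 1C, 1H, 1O, 1Br → 0 − 1 + 1 + 1 = +1
Sum = +3 + 0 + 0 + 2 + 2 + 1 = +8.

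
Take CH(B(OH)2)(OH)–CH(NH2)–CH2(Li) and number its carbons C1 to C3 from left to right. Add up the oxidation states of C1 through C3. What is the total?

Each bond to a more electronegative atom (O, N, halogen) counts +1, each bond to a less electronegative atom (H, metal, B, Si) counts −1, and each C–C bond counts 0. Tallying each carbon:
C1: 1C, 1H, 1O, 1B → 0 − 1 + 1 − 1 = -1
C2: 2C, 1H, 1N → 0 − 1 + 1 = 0
C3: 1C, 2H, 1Li → 0 − 2 − 1 = -3
Sum = -1 + 0 − 3 = -4.

-4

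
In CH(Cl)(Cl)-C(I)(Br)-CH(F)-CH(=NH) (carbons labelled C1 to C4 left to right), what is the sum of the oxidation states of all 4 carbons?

Each bond to a more electronegative atom (O, N, halogen) counts +1, each bond to a less electronegative atom (H, metal, B, Si) counts −1, and each C–C bond counts 0. Tallying each carbon:
C1: 1C, 1H, 2Cl → 0 − 1 + 2 = +1
C2: 2C, 1Br, 1I → 0 + 1 + 1 = +2
C3: 2C, 1H, 1F → 0 − 1 + 1 = 0
C4: 1C, 1H, 2N → 0 − 1 + 2 = +1
Sum = +1 + 2 + 0 + 1 = +4.

+4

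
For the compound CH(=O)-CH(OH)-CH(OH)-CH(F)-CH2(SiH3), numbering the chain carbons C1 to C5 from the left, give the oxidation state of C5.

Assign +1 per bond to O/N/halogen, −1 per bond to H or an electropositive element, and 0 per bond to carbon.
C5 has one bond to C (0), one bond to Si (-1), one bond to H (-1), one bond to H (-1).
Oxidation state = 0 − 1 − 1 − 1 = -3.

-3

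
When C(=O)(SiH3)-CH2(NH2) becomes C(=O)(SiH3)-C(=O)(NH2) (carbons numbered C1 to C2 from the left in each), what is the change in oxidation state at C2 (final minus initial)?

+4

Before: C2 has 1 bond to C, 2 bonds to H, 1 bond to N → oxidation state -1.
After: C2 has 1 bond to C, 2 bonds to O, 1 bond to N → oxidation state +3.
Δ = +3 − (-1) = +4, so this is an oxidation at C2.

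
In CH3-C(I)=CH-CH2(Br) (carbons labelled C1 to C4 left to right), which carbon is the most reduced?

Tallying each carbon's bonds:
C1: 1C, 3H → 0 − 3 = -3
C2: 3C, 1I → 0 + 1 = +1
C3: 3C, 1H → 0 − 1 = -1
C4: 1C, 2H, 1Br → 0 − 2 + 1 = -1
The most reduced carbon is C1 at -3.

C1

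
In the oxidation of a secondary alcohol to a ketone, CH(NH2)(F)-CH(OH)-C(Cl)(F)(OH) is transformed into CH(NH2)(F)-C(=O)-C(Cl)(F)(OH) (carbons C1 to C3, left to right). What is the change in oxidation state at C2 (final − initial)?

+2

Before: C2 has 2 bonds to C, 1 bond to H, 1 bond to O → oxidation state 0.
After: C2 has 2 bonds to C, 2 bonds to O → oxidation state +2.
Δ = +2 − (0) = +2, so this is an oxidation at C2.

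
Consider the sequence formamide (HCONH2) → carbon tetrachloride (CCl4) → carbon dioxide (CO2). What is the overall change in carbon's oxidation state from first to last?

Carbon oxidation states along the series — formamide: +2, carbon tetrachloride: +4, carbon dioxide: +4.
Net change = +4 − (+2) = +2.

+2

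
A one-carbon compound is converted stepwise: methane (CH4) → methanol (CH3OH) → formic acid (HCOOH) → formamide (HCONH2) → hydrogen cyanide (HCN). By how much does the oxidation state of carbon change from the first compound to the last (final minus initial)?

Carbon oxidation states along the series — methane: -4, methanol: -2, formic acid: +2, formamide: +2, hydrogen cyanide: +2.
Net change = +2 − (-4) = +6.

+6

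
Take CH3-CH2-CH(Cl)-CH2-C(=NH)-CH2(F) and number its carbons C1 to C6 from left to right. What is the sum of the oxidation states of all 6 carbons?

Assign +1 per bond to O/N/halogen, −1 per bond to H or an electropositive element, and 0 per bond to carbon. Tallying each carbon:
C1: 1C, 3H → 0 − 3 = -3
C2: 2C, 2H → 0 − 2 = -2
C3: 2C, 1H, 1Cl → 0 − 1 + 1 = 0
C4: 2C, 2H → 0 − 2 = -2
C5: 2C, 2N → 0 + 2 = +2
C6: 1C, 2H, 1F → 0 − 2 + 1 = -1
Sum = -3 − 2 + 0 − 2 + 2 − 1 = -6.

-6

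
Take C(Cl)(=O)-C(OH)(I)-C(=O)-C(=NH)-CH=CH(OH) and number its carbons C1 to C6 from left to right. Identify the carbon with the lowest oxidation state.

C5

Bonds to more-electronegative neighbours contribute +1 each, bonds to H or metals contribute −1 each, and C–C bonds contribute 0. Tallying each carbon:
C1: 1C, 2O, 1Cl → 0 + 2 + 1 = +3
C2: 2C, 1O, 1I → 0 + 1 + 1 = +2
C3: 2C, 2O → 0 + 2 = +2
C4: 2C, 2N → 0 + 2 = +2
C5: 3C, 1H → 0 − 1 = -1
C6: 2C, 1H, 1O → 0 − 1 + 1 = 0
The most reduced carbon is C5 at -1.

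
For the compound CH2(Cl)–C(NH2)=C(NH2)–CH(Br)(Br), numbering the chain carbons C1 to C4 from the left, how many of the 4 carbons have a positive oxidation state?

Assign +1 per bond to O/N/halogen, −1 per bond to H or an electropositive element, and 0 per bond to carbon. Tallying each carbon:
C1: 1C, 2H, 1Cl → 0 − 2 + 1 = -1
C2: 3C, 1N → 0 + 1 = +1
C3: 3C, 1N → 0 + 1 = +1
C4: 1C, 1H, 2Br → 0 − 1 + 2 = +1
3 carbons (C2, C3, C4) meet the condition.

3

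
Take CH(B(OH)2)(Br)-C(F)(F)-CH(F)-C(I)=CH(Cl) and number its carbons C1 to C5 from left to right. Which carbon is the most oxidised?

Tallying each carbon's bonds:
C1: 1C, 1H, 1Br, 1B → 0 − 1 + 1 − 1 = -1
C2: 2C, 2F → 0 + 2 = +2
C3: 2C, 1H, 1F → 0 − 1 + 1 = 0
C4: 3C, 1I → 0 + 1 = +1
C5: 2C, 1H, 1Cl → 0 − 1 + 1 = 0
The most oxidised carbon is C2 at +2.

C2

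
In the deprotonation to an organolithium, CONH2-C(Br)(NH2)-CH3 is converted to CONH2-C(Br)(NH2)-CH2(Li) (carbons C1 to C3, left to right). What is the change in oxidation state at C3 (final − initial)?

0

Before: C3 has 1 bond to C, 3 bonds to H → oxidation state -3.
After: C3 has 1 bond to C, 2 bonds to H, 1 bond to Li → oxidation state -3.
Δ = -3 − (-3) = 0, so no net redox change at C3.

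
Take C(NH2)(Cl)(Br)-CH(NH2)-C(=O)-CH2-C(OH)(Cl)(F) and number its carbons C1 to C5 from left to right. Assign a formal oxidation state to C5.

+3

C5 has one bond to C (0), one bond to O (+1), one bond to Cl (+1), one bond to F (+1).
Oxidation state = 0 + 1 + 1 + 1 = +3.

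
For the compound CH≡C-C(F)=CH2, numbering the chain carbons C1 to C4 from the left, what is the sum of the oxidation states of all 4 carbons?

Tallying each carbon's bonds:
C1: 3C, 1H → 0 − 1 = -1
C2: 4C → 0 = 0
C3: 3C, 1F → 0 + 1 = +1
C4: 2C, 2H → 0 − 2 = -2
Sum = -1 + 0 + 1 − 2 = -2.

-2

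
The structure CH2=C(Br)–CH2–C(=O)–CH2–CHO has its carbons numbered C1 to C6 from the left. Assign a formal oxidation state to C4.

+2

C4 has one bond to C (0), one bond to C (0), a double bond to O (2×+1 = +2).
Oxidation state = 0 + 0 + 2 = +2.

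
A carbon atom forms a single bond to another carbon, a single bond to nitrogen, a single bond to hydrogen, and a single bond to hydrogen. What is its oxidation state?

The carbon has one bond to C (0), one bond to H (-1), one bond to N (+1), one bond to H (-1).
Oxidation state = 0 − 1 + 1 − 1 = -1.

-1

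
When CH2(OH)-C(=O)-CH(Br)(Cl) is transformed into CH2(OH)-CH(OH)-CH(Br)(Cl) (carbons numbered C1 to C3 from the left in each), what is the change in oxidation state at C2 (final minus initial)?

Before: C2 has 2 bonds to C, 2 bonds to O → oxidation state +2.
After: C2 has 2 bonds to C, 1 bond to H, 1 bond to O → oxidation state 0.
Δ = 0 − (+2) = -2, so this is a reduction at C2.

-2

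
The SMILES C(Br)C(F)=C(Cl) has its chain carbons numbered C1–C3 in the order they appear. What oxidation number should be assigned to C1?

-1

C1 has one bond to C (0), one bond to H (-1), one bond to Br (+1), one bond to H (-1).
Oxidation state = 0 − 1 + 1 − 1 = -1.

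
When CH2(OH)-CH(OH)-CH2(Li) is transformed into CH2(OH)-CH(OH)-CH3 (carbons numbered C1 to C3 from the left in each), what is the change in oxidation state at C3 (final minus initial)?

Before: C3 has 1 bond to C, 2 bonds to H, 1 bond to Li → oxidation state -3.
After: C3 has 1 bond to C, 3 bonds to H → oxidation state -3.
Δ = -3 − (-3) = 0, so no net redox change at C3.

0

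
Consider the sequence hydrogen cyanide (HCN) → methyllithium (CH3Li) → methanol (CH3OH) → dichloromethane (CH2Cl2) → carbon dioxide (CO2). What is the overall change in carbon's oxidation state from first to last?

+2

Carbon oxidation states along the series — hydrogen cyanide: +2, methyllithium: -4, methanol: -2, dichloromethane: 0, carbon dioxide: +4.
Net change = +4 − (+2) = +2.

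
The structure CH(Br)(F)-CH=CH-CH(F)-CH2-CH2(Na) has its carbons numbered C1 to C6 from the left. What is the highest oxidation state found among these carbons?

+1

Tallying each carbon's bonds:
C1: 1C, 1H, 1F, 1Br → 0 − 1 + 1 + 1 = +1
C2: 3C, 1H → 0 − 1 = -1
C3: 3C, 1H → 0 − 1 = -1
C4: 2C, 1H, 1F → 0 − 1 + 1 = 0
C5: 2C, 2H → 0 − 2 = -2
C6: 1C, 2H, 1Na → 0 − 2 − 1 = -3
The highest value is +1.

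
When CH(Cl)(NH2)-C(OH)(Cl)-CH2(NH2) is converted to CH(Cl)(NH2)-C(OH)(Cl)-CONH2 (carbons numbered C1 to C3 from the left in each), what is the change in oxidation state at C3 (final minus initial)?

Before: C3 has 1 bond to C, 2 bonds to H, 1 bond to N → oxidation state -1.
After: C3 has 1 bond to C, 2 bonds to O, 1 bond to N → oxidation state +3.
Δ = +3 − (-1) = +4, so this is an oxidation at C3.

+4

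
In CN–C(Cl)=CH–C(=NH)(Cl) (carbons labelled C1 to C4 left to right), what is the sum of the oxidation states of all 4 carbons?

Assign +1 per bond to O/N/halogen, −1 per bond to H or an electropositive element, and 0 per bond to carbon. Tallying each carbon:
C1: 1C, 3N → 0 + 3 = +3
C2: 3C, 1Cl → 0 + 1 = +1
C3: 3C, 1H → 0 − 1 = -1
C4: 1C, 2N, 1Cl → 0 + 2 + 1 = +3
Sum = +3 + 1 − 1 + 3 = +6.

+6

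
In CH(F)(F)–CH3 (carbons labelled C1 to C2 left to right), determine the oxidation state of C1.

Bonds to more-electronegative neighbours contribute +1 each, bonds to H or metals contribute −1 each, and C–C bonds contribute 0.
C1 has one bond to C (0), one bond to F (+1), one bond to F (+1), one bond to H (-1).
Oxidation state = 0 + 1 + 1 − 1 = +1.

+1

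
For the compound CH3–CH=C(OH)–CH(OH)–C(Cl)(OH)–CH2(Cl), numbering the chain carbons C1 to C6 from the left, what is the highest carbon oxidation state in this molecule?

Tallying each carbon's bonds:
C1: 1C, 3H → 0 − 3 = -3
C2: 3C, 1H → 0 − 1 = -1
C3: 3C, 1O → 0 + 1 = +1
C4: 2C, 1H, 1O → 0 − 1 + 1 = 0
C5: 2C, 1O, 1Cl → 0 + 1 + 1 = +2
C6: 1C, 2H, 1Cl → 0 − 2 + 1 = -1
The highest value is +2.

+2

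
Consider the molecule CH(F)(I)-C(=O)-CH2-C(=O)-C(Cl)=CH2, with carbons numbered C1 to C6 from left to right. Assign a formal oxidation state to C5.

+1

Bonds to more-electronegative neighbours contribute +1 each, bonds to H or metals contribute −1 each, and C–C bonds contribute 0.
C5 has one bond to C (0), a double bond to C (2×0 = 0), one bond to Cl (+1).
Oxidation state = 0 + 0 + 1 = +1.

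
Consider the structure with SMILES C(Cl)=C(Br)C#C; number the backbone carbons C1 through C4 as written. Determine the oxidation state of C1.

0

C1 has a double bond to C (2×0 = 0), one bond to H (-1), one bond to Cl (+1).
Oxidation state = 0 − 1 + 1 = 0.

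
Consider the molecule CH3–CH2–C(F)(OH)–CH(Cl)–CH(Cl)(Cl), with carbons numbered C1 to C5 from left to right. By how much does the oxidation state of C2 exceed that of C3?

C2: 2C, 2H → 0 − 2 = -2
C3: 2C, 1O, 1F → 0 + 1 + 1 = +2
Difference: -2 − (+2) = -4.

-4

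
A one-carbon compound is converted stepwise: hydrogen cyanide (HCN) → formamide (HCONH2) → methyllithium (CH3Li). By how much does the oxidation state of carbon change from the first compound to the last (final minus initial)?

-6

Carbon oxidation states along the series — hydrogen cyanide: +2, formamide: +2, methyllithium: -4.
Net change = -4 − (+2) = -6.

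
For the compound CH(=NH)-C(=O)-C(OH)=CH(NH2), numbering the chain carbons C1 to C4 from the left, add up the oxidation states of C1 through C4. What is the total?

Tallying each carbon's bonds:
C1: 1C, 1H, 2N → 0 − 1 + 2 = +1
C2: 2C, 2O → 0 + 2 = +2
C3: 3C, 1O → 0 + 1 = +1
C4: 2C, 1H, 1N → 0 − 1 + 1 = 0
Sum = +1 + 2 + 1 + 0 = +4.

+4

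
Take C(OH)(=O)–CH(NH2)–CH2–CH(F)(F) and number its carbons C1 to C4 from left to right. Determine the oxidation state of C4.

+1

C4 has one bond to C (0), one bond to H (-1), one bond to F (+1), one bond to F (+1).
Oxidation state = 0 − 1 + 1 + 1 = +1.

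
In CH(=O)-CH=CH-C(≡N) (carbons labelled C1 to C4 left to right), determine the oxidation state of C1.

+1

C1 has one bond to C (0), one bond to H (-1), a double bond to O (2×+1 = +2).
Oxidation state = 0 − 1 + 2 = +1.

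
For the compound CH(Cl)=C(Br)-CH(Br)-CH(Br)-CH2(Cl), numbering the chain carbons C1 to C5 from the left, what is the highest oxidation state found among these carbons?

+1

Each bond to a more electronegative atom (O, N, halogen) counts +1, each bond to a less electronegative atom (H, metal, B, Si) counts −1, and each C–C bond counts 0. Tallying each carbon:
C1: 2C, 1H, 1Cl → 0 − 1 + 1 = 0
C2: 3C, 1Br → 0 + 1 = +1
C3: 2C, 1H, 1Br → 0 − 1 + 1 = 0
C4: 2C, 1H, 1Br → 0 − 1 + 1 = 0
C5: 1C, 2H, 1Cl → 0 − 2 + 1 = -1
The highest value is +1.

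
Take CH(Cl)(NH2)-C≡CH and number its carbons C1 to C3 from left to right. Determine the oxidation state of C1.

C1 has one bond to C (0), one bond to Cl (+1), one bond to H (-1), one bond to N (+1).
Oxidation state = 0 + 1 − 1 + 1 = +1.

+1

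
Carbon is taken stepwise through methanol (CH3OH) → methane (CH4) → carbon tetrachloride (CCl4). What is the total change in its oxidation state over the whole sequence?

+6

Carbon oxidation states along the series — methanol: -2, methane: -4, carbon tetrachloride: +4.
Net change = +4 − (-2) = +6.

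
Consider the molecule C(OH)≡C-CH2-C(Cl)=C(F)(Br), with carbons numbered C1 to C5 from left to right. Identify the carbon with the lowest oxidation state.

C3

Tallying each carbon's bonds:
C1: 3C, 1O → 0 + 1 = +1
C2: 4C → 0 = 0
C3: 2C, 2H → 0 − 2 = -2
C4: 3C, 1Cl → 0 + 1 = +1
C5: 2C, 1F, 1Br → 0 + 1 + 1 = +2
The most reduced carbon is C3 at -2.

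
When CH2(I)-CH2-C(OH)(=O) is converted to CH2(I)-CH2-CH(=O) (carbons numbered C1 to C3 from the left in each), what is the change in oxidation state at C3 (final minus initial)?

-2

Before: C3 has 1 bond to C, 3 bonds to O → oxidation state +3.
After: C3 has 1 bond to C, 1 bond to H, 2 bonds to O → oxidation state +1.
Δ = +1 − (+3) = -2, so this is a reduction at C3.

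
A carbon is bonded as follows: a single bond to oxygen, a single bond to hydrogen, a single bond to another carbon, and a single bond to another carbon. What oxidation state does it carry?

0

Each bond to a more electronegative atom (O, N, halogen) counts +1, each bond to a less electronegative atom (H, metal, B, Si) counts −1, and each C–C bond counts 0.
The carbon has one bond to C (0), one bond to C (0), one bond to H (-1), one bond to O (+1).
Oxidation state = 0 + 0 − 1 + 1 = 0.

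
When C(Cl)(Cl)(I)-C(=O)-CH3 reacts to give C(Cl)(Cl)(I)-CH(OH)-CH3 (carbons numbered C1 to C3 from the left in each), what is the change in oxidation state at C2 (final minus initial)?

-2

Before: C2 has 2 bonds to C, 2 bonds to O → oxidation state +2.
After: C2 has 2 bonds to C, 1 bond to H, 1 bond to O → oxidation state 0.
Δ = 0 − (+2) = -2, so this is a reduction at C2.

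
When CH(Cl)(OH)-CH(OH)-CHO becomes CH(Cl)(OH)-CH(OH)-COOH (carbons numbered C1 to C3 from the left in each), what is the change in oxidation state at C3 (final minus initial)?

Before: C3 has 1 bond to C, 1 bond to H, 2 bonds to O → oxidation state +1.
After: C3 has 1 bond to C, 3 bonds to O → oxidation state +3.
Δ = +3 − (+1) = +2, so this is an oxidation at C3.

+2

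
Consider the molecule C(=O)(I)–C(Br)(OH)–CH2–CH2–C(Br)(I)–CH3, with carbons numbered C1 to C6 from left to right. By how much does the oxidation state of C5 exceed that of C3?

+4

C5: 2C, 1Br, 1I → 0 + 1 + 1 = +2
C3: 2C, 2H → 0 − 2 = -2
Difference: +2 − (-2) = +4.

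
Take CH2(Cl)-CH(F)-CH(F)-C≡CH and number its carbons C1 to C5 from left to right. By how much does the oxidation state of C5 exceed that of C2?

-1

C5: 3C, 1H → 0 − 1 = -1
C2: 2C, 1H, 1F → 0 − 1 + 1 = 0
Difference: -1 − (0) = -1.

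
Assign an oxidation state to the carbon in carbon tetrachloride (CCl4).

Bonds to more-electronegative neighbours contribute +1 each, bonds to H or metals contribute −1 each, and C–C bonds contribute 0.
The carbon has one bond to Cl (+1), one bond to Cl (+1), one bond to Cl (+1), one bond to Cl (+1).
Oxidation state = +1 + 1 + 1 + 1 = +4.

+4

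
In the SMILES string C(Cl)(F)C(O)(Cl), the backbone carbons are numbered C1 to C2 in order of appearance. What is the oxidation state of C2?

+1

C2 has one bond to C (0), one bond to O (+1), one bond to Cl (+1), one bond to H (-1).
Oxidation state = 0 + 1 + 1 − 1 = +1.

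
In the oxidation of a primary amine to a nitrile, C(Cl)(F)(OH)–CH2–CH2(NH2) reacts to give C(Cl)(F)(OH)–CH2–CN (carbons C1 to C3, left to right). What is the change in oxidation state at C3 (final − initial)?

Before: C3 has 1 bond to C, 2 bonds to H, 1 bond to N → oxidation state -1.
After: C3 has 1 bond to C, 3 bonds to N → oxidation state +3.
Δ = +3 − (-1) = +4, so this is an oxidation at C3.

+4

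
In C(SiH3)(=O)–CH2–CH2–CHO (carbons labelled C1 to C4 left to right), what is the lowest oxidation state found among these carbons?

Tallying each carbon's bonds:
C1: 1C, 2O, 1Si → 0 + 2 − 1 = +1
C2: 2C, 2H → 0 − 2 = -2
C3: 2C, 2H → 0 − 2 = -2
C4: 1C, 1H, 2O → 0 − 1 + 2 = +1
The lowest value is -2.

-2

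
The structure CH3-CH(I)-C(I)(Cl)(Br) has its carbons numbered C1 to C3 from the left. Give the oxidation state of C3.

+3

Assign +1 per bond to O/N/halogen, −1 per bond to H or an electropositive element, and 0 per bond to carbon.
C3 has one bond to C (0), one bond to I (+1), one bond to Cl (+1), one bond to Br (+1).
Oxidation state = 0 + 1 + 1 + 1 = +3.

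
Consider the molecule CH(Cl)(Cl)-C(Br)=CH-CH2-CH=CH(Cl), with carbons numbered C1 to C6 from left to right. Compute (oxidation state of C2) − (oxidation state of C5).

+2

C2: 3C, 1Br → 0 + 1 = +1
C5: 3C, 1H → 0 − 1 = -1
Difference: +1 − (-1) = +2.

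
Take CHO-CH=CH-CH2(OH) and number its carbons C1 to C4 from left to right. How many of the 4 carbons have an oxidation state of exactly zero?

0

Each bond to a more electronegative atom (O, N, halogen) counts +1, each bond to a less electronegative atom (H, metal, B, Si) counts −1, and each C–C bond counts 0. Tallying each carbon:
C1: 1C, 1H, 2O → 0 − 1 + 2 = +1
C2: 3C, 1H → 0 − 1 = -1
C3: 3C, 1H → 0 − 1 = -1
C4: 1C, 2H, 1O → 0 − 2 + 1 = -1
0 carbons meet the condition.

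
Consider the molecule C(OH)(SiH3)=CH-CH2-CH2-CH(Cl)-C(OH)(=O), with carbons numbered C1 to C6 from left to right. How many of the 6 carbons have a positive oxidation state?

1

Assign +1 per bond to O/N/halogen, −1 per bond to H or an electropositive element, and 0 per bond to carbon. Tallying each carbon:
C1: 2C, 1O, 1Si → 0 + 1 − 1 = 0
C2: 3C, 1H → 0 − 1 = -1
C3: 2C, 2H → 0 − 2 = -2
C4: 2C, 2H → 0 − 2 = -2
C5: 2C, 1H, 1Cl → 0 − 1 + 1 = 0
C6: 1C, 3O → 0 + 3 = +3
1 carbon (C6) meets the condition.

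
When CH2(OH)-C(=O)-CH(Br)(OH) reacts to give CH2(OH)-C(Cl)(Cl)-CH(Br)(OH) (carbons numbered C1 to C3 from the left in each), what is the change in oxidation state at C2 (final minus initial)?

Before: C2 has 2 bonds to C, 2 bonds to O → oxidation state +2.
After: C2 has 2 bonds to C, 2 bonds to Cl → oxidation state +2.
Δ = +2 − (+2) = 0, so no net redox change at C2.

0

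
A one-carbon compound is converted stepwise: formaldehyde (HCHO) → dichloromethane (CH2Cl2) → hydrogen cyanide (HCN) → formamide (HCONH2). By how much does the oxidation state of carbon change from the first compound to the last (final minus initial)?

+2

Carbon oxidation states along the series — formaldehyde: 0, dichloromethane: 0, hydrogen cyanide: +2, formamide: +2.
Net change = +2 − (0) = +2.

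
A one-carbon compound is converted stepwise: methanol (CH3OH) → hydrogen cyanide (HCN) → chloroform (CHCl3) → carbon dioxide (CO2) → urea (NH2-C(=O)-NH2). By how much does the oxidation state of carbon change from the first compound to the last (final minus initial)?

+6

Carbon oxidation states along the series — methanol: -2, hydrogen cyanide: +2, chloroform: +2, carbon dioxide: +4, urea: +4.
Net change = +4 − (-2) = +6.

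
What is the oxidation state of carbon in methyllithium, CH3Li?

-4

The carbon has one bond to H (-1), one bond to H (-1), one bond to H (-1), one bond to Li (-1).
Oxidation state = -1 − 1 − 1 − 1 = -4.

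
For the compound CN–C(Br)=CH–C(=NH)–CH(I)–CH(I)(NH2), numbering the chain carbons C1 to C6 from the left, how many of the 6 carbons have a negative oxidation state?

Tallying each carbon's bonds:
C1: 1C, 3N → 0 + 3 = +3
C2: 3C, 1Br → 0 + 1 = +1
C3: 3C, 1H → 0 − 1 = -1
C4: 2C, 2N → 0 + 2 = +2
C5: 2C, 1H, 1I → 0 − 1 + 1 = 0
C6: 1C, 1H, 1N, 1I → 0 − 1 + 1 + 1 = +1
1 carbon (C3) meets the condition.

1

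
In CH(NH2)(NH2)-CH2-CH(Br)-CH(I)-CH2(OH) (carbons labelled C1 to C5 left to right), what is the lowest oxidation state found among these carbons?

Count +1 for every bond to an atom more electronegative than carbon and −1 for every bond to one less electronegative; C–C bonds are 0. Tallying each carbon:
C1: 1C, 1H, 2N → 0 − 1 + 2 = +1
C2: 2C, 2H → 0 − 2 = -2
C3: 2C, 1H, 1Br → 0 − 1 + 1 = 0
C4: 2C, 1H, 1I → 0 − 1 + 1 = 0
C5: 1C, 2H, 1O → 0 − 2 + 1 = -1
The lowest value is -2.

-2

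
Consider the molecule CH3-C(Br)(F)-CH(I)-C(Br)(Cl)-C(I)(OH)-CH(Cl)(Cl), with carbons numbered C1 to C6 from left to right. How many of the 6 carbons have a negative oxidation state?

1

Each bond to a more electronegative atom (O, N, halogen) counts +1, each bond to a less electronegative atom (H, metal, B, Si) counts −1, and each C–C bond counts 0. Tallying each carbon:
C1: 1C, 3H → 0 − 3 = -3
C2: 2C, 1F, 1Br → 0 + 1 + 1 = +2
C3: 2C, 1H, 1I → 0 − 1 + 1 = 0
C4: 2C, 1Cl, 1Br → 0 + 1 + 1 = +2
C5: 2C, 1O, 1I → 0 + 1 + 1 = +2
C6: 1C, 1H, 2Cl → 0 − 1 + 2 = +1
1 carbon (C1) meets the condition.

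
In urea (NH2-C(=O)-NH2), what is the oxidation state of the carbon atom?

Count +1 for every bond to an atom more electronegative than carbon and −1 for every bond to one less electronegative; C–C bonds are 0.
The carbon has one bond to N (+1), a double bond to O (2×+1 = +2), one bond to N (+1).
Oxidation state = +1 + 2 + 1 = +4.

+4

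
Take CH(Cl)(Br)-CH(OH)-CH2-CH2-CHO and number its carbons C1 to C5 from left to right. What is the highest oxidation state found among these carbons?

+1

Bonds to more-electronegative neighbours contribute +1 each, bonds to H or metals contribute −1 each, and C–C bonds contribute 0. Tallying each carbon:
C1: 1C, 1H, 1Cl, 1Br → 0 − 1 + 1 + 1 = +1
C2: 2C, 1H, 1O → 0 − 1 + 1 = 0
C3: 2C, 2H → 0 − 2 = -2
C4: 2C, 2H → 0 − 2 = -2
C5: 1C, 1H, 2O → 0 − 1 + 2 = +1
The highest value is +1.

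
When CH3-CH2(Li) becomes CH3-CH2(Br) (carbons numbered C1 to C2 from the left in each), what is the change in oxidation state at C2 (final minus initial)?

Before: C2 has 1 bond to C, 2 bonds to H, 1 bond to Li → oxidation state -3.
After: C2 has 1 bond to C, 2 bonds to H, 1 bond to Br → oxidation state -1.
Δ = -1 − (-3) = +2, so this is an oxidation at C2.

+2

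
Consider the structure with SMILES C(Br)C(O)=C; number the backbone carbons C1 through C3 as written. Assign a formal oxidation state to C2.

+1

C2 has one bond to C (0), a double bond to C (2×0 = 0), one bond to O (+1).
Oxidation state = 0 + 0 + 1 = +1.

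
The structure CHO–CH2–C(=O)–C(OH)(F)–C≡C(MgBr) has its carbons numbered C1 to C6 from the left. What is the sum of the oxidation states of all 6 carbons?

+2

Tallying each carbon's bonds:
C1: 1C, 1H, 2O → 0 − 1 + 2 = +1
C2: 2C, 2H → 0 − 2 = -2
C3: 2C, 2O → 0 + 2 = +2
C4: 2C, 1O, 1F → 0 + 1 + 1 = +2
C5: 4C → 0 = 0
C6: 3C, 1Mg → 0 − 1 = -1
Sum = +1 − 2 + 2 + 2 + 0 − 1 = +2.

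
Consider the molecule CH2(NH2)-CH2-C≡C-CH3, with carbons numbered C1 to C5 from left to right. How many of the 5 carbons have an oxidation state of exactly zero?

2

Count +1 for every bond to an atom more electronegative than carbon and −1 for every bond to one less electronegative; C–C bonds are 0. Tallying each carbon:
C1: 1C, 2H, 1N → 0 − 2 + 1 = -1
C2: 2C, 2H → 0 − 2 = -2
C3: 4C → 0 = 0
C4: 4C → 0 = 0
C5: 1C, 3H → 0 − 3 = -3
2 carbons (C3, C4) meet the condition.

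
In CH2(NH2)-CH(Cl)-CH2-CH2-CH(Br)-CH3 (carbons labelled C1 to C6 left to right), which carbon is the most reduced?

C6

Tallying each carbon's bonds:
C1: 1C, 2H, 1N → 0 − 2 + 1 = -1
C2: 2C, 1H, 1Cl → 0 − 1 + 1 = 0
C3: 2C, 2H → 0 − 2 = -2
C4: 2C, 2H → 0 − 2 = -2
C5: 2C, 1H, 1Br → 0 − 1 + 1 = 0
C6: 1C, 3H → 0 − 3 = -3
The most reduced carbon is C6 at -3.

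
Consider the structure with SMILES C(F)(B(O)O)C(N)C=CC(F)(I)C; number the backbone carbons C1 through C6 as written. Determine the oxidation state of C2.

Bonds to more-electronegative neighbours contribute +1 each, bonds to H or metals contribute −1 each, and C–C bonds contribute 0.
C2 has one bond to C (0), one bond to C (0), one bond to H (-1), one bond to N (+1).
Oxidation state = 0 + 0 − 1 + 1 = 0.

0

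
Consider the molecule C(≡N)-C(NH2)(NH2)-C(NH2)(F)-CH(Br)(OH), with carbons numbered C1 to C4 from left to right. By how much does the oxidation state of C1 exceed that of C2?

+1

C1: 1C, 3N → 0 + 3 = +3
C2: 2C, 2N → 0 + 2 = +2
Difference: +3 − (+2) = +1.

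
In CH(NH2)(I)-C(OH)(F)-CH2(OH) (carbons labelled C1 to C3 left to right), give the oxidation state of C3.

Count +1 for every bond to an atom more electronegative than carbon and −1 for every bond to one less electronegative; C–C bonds are 0.
C3 has one bond to C (0), one bond to H (-1), one bond to H (-1), one bond to O (+1).
Oxidation state = 0 − 1 − 1 + 1 = -1.

-1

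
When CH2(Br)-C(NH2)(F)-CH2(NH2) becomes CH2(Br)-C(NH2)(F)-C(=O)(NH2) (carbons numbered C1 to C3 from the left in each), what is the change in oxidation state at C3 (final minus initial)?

+4

Before: C3 has 1 bond to C, 2 bonds to H, 1 bond to N → oxidation state -1.
After: C3 has 1 bond to C, 2 bonds to O, 1 bond to N → oxidation state +3.
Δ = +3 − (-1) = +4, so this is an oxidation at C3.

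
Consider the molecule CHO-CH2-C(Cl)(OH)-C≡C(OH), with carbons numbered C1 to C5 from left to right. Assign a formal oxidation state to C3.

+2

Assign +1 per bond to O/N/halogen, −1 per bond to H or an electropositive element, and 0 per bond to carbon.
C3 has one bond to C (0), one bond to C (0), one bond to Cl (+1), one bond to O (+1).
Oxidation state = 0 + 0 + 1 + 1 = +2.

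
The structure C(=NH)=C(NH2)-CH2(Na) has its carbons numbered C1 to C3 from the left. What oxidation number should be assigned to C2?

Count +1 for every bond to an atom more electronegative than carbon and −1 for every bond to one less electronegative; C–C bonds are 0.
C2 has a double bond to C (2×0 = 0), one bond to C (0), one bond to N (+1).
Oxidation state = 0 + 0 + 1 = +1.

+1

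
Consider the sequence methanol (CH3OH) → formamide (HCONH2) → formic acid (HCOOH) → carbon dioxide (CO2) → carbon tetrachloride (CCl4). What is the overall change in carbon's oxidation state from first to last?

Carbon oxidation states along the series — methanol: -2, formamide: +2, formic acid: +2, carbon dioxide: +4, carbon tetrachloride: +4.
Net change = +4 − (-2) = +6.

+6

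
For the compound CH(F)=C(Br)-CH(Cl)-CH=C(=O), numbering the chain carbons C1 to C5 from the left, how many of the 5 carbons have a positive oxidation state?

Assign +1 per bond to O/N/halogen, −1 per bond to H or an electropositive element, and 0 per bond to carbon. Tallying each carbon:
C1: 2C, 1H, 1F → 0 − 1 + 1 = 0
C2: 3C, 1Br → 0 + 1 = +1
C3: 2C, 1H, 1Cl → 0 − 1 + 1 = 0
C4: 3C, 1H → 0 − 1 = -1
C5: 2C, 2O → 0 + 2 = +2
2 carbons (C2, C5) meet the condition.

2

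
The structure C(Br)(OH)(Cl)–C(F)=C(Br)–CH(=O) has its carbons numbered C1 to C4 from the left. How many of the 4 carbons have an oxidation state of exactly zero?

0

Tallying each carbon's bonds:
C1: 1C, 1O, 1Cl, 1Br → 0 + 1 + 1 + 1 = +3
C2: 3C, 1F → 0 + 1 = +1
C3: 3C, 1Br → 0 + 1 = +1
C4: 1C, 1H, 2O → 0 − 1 + 2 = +1
0 carbons meet the condition.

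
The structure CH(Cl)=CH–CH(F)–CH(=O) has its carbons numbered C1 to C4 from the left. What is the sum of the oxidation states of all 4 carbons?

Tallying each carbon's bonds:
C1: 2C, 1H, 1Cl → 0 − 1 + 1 = 0
C2: 3C, 1H → 0 − 1 = -1
C3: 2C, 1H, 1F → 0 − 1 + 1 = 0
C4: 1C, 1H, 2O → 0 − 1 + 2 = +1
Sum = 0 − 1 + 0 + 1 = 0.

0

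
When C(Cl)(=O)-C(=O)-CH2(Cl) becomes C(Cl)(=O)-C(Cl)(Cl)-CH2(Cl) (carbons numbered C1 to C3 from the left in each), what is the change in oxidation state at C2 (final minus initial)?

0

Before: C2 has 2 bonds to C, 2 bonds to O → oxidation state +2.
After: C2 has 2 bonds to C, 2 bonds to Cl → oxidation state +2.
Δ = +2 − (+2) = 0, so no net redox change at C2.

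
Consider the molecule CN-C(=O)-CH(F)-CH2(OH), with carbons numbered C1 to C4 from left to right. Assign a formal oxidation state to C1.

C1 has one bond to C (0), a triple bond to N (3×+1 = +3).
Oxidation state = 0 + 3 = +3.

+3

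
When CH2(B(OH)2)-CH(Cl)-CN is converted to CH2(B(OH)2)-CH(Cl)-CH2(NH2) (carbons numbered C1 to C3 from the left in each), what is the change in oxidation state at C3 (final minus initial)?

Before: C3 has 1 bond to C, 3 bonds to N → oxidation state +3.
After: C3 has 1 bond to C, 2 bonds to H, 1 bond to N → oxidation state -1.
Δ = -1 − (+3) = -4, so this is a reduction at C3.

-4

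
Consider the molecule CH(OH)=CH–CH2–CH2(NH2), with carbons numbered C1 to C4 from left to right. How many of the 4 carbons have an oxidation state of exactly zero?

Each bond to a more electronegative atom (O, N, halogen) counts +1, each bond to a less electronegative atom (H, metal, B, Si) counts −1, and each C–C bond counts 0. Tallying each carbon:
C1: 2C, 1H, 1O → 0 − 1 + 1 = 0
C2: 3C, 1H → 0 − 1 = -1
C3: 2C, 2H → 0 − 2 = -2
C4: 1C, 2H, 1N → 0 − 2 + 1 = -1
1 carbon (C1) meets the condition.

1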